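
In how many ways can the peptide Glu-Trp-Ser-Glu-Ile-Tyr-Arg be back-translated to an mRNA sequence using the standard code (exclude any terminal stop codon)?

864

Glu: 2 codons.
Trp: 1 codon.
Ser: 6 codons.
Glu: 2 codons.
Ile: 3 codons.
Tyr: 2 codons.
Arg: 6 codons.
2 × 1 × 6 × 2 × 3 × 2 × 6 = 864.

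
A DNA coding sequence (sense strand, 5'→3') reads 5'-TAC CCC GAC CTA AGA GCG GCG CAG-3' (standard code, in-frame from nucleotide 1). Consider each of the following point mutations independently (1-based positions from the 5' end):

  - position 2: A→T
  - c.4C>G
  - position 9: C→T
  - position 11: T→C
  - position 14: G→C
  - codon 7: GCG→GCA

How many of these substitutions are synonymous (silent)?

2

Codon 1: TAC (Tyr) → TTC (Phe) — missense.
Codon 2: CCC (Pro) → GCC (Ala) — missense.
Codon 3: GAC (Asp) → GAT (Asp) — synonymous.
Codon 4: CTA (Leu) → CCA (Pro) — missense.
Codon 5: AGA (Arg) → ACA (Thr) — missense.
Codon 7: GCG (Ala) → GCA (Ala) — synonymous.
Synonymous: 2 of 6.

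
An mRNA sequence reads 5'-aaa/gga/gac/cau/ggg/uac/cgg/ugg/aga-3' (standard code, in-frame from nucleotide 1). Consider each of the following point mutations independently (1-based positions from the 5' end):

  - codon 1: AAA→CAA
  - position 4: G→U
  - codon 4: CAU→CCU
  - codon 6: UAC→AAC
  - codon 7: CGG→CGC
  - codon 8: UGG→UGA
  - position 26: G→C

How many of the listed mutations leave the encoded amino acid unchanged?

1

Codon 1: AAA (Lys) → CAA (Gln) — missense.
Codon 2: GGA (Gly) → UGA (Stop) — nonsense.
Codon 4: CAU (His) → CCU (Pro) — missense.
Codon 6: UAC (Tyr) → AAC (Asn) — missense.
Codon 7: CGG (Arg) → CGC (Arg) — synonymous.
Codon 8: UGG (Trp) → UGA (Stop) — nonsense.
Codon 9: AGA (Arg) → ACA (Thr) — missense.
Synonymous: 1 of 7.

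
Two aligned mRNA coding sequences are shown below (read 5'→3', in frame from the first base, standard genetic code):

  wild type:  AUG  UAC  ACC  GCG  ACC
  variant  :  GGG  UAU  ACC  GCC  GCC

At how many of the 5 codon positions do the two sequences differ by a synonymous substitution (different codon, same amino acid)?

2

Codon 1: AUG Met / GGG Gly — nonsynonymous.
Codon 2: UAC Tyr / UAU Tyr — synonymous.
Codon 3: ACC Thr / ACC Thr — identical.
Codon 4: GCG Ala / GCC Ala — synonymous.
Codon 5: ACC Thr / GCC Ala — nonsynonymous.
Synonymous differences: 2.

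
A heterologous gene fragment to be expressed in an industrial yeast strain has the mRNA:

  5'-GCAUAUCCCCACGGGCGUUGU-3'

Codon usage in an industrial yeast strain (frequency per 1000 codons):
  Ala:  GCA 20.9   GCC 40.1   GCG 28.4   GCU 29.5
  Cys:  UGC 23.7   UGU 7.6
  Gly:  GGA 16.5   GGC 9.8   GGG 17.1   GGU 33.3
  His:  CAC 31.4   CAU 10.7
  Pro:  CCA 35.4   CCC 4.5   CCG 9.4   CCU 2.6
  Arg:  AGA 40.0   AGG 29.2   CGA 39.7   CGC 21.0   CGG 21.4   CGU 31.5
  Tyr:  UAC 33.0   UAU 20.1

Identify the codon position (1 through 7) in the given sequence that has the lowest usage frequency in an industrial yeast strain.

Codon 1 GCA (Ala): 20.9 per 1000.
Codon 2 UAU (Tyr): 20.1 per 1000.
Codon 3 CCC (Pro): 4.5 per 1000.
Codon 4 CAC (His): 31.4 per 1000.
Codon 5 GGG (Gly): 17.1 per 1000.
Codon 6 CGU (Arg): 31.5 per 1000.
Codon 7 UGU (Cys): 7.6 per 1000.
Lowest frequency is 4.5 at codon 3.

3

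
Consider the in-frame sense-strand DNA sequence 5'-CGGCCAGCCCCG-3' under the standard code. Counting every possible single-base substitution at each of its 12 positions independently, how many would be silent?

Codon 1 (CGG, Arg): 4 synonymous substitutions.
Codon 2 (CCA, Pro): 3 synonymous substitutions.
Codon 3 (GCC, Ala): 3 synonymous substitutions.
Codon 4 (CCG, Pro): 3 synonymous substitutions.
Total: 4 + 3 + 3 + 3 = 13.

13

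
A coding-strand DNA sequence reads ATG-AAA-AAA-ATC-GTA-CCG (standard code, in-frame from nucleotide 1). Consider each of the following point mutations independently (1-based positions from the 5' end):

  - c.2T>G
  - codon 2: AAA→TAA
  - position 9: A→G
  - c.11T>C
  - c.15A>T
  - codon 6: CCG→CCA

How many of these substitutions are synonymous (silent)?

Codon 1: ATG (Met) → AGG (Arg) — missense.
Codon 2: AAA (Lys) → TAA (Stop) — nonsense.
Codon 3: AAA (Lys) → AAG (Lys) — synonymous.
Codon 4: ATC (Ile) → ACC (Thr) — missense.
Codon 5: GTA (Val) → GTT (Val) — synonymous.
Codon 6: CCG (Pro) → CCA (Pro) — synonymous.
Synonymous: 3 of 6.

3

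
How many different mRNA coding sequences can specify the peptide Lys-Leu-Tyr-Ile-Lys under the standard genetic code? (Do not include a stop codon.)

Lys: 2 codons.
Leu: 6 codons.
Tyr: 2 codons.
Ile: 3 codons.
Lys: 2 codons.
2 × 6 × 2 × 3 × 2 = 144.

144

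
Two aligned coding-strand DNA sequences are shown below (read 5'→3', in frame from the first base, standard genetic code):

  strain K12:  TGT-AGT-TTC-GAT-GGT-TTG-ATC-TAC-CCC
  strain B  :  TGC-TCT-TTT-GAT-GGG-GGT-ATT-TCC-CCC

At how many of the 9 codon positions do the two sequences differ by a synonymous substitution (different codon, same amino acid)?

Codon 1: TGT Cys / TGC Cys — synonymous.
Codon 2: AGT Ser / TCT Ser — synonymous.
Codon 3: TTC Phe / TTT Phe — synonymous.
Codon 4: GAT Asp / GAT Asp — identical.
Codon 5: GGT Gly / GGG Gly — synonymous.
Codon 6: TTG Leu / GGT Gly — nonsynonymous.
Codon 7: ATC Ile / ATT Ile — synonymous.
Codon 8: TAC Tyr / TCC Ser — nonsynonymous.
Codon 9: CCC Pro / CCC Pro — identical.
Synonymous differences: 5.

5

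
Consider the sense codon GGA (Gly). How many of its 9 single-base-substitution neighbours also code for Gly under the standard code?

3

Position 1: none → 0 synonymous.
Position 2: none → 0 synonymous.
Position 3: GGU, GGC, GGG → 3 synonymous.
Total: 0 + 0 + 3 = 3.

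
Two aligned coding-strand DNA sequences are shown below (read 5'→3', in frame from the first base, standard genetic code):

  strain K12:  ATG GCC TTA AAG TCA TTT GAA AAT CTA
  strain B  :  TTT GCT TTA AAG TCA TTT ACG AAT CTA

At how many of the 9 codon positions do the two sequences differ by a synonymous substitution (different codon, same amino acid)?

1

Codon 1: ATG Met / TTT Phe — nonsynonymous.
Codon 2: GCC Ala / GCT Ala — synonymous.
Codon 3: TTA Leu / TTA Leu — identical.
Codon 4: AAG Lys / AAG Lys — identical.
Codon 5: TCA Ser / TCA Ser — identical.
Codon 6: TTT Phe / TTT Phe — identical.
Codon 7: GAA Glu / ACG Thr — nonsynonymous.
Codon 8: AAT Asn / AAT Asn — identical.
Codon 9: CTA Leu / CTA Leu — identical.
Synonymous differences: 1.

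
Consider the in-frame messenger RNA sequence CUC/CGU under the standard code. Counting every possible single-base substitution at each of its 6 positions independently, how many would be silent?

6

Codon 1 (CUC, Leu): 3 synonymous substitutions.
Codon 2 (CGU, Arg): 3 synonymous substitutions.
Total: 3 + 3 = 6.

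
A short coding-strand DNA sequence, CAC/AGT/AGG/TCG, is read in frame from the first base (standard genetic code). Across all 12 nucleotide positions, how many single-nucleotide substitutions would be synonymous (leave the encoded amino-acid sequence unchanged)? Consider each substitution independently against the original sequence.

Codon 1 (CAC, His): 1 synonymous substitution.
Codon 2 (AGT, Ser): 1 synonymous substitution.
Codon 3 (AGG, Arg): 2 synonymous substitutions.
Codon 4 (TCG, Ser): 3 synonymous substitutions.
Total: 1 + 1 + 2 + 3 = 7.

7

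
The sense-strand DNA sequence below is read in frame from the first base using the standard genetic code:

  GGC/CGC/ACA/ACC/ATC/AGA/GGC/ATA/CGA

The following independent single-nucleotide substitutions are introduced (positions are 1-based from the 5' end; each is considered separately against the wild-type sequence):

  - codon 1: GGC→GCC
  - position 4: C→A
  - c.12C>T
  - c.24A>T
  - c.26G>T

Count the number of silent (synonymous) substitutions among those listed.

2

Codon 1: GGC (Gly) → GCC (Ala) — missense.
Codon 2: CGC (Arg) → AGC (Ser) — missense.
Codon 4: ACC (Thr) → ACT (Thr) — synonymous.
Codon 8: ATA (Ile) → ATT (Ile) — synonymous.
Codon 9: CGA (Arg) → CTA (Leu) — missense.
Synonymous: 2 of 5.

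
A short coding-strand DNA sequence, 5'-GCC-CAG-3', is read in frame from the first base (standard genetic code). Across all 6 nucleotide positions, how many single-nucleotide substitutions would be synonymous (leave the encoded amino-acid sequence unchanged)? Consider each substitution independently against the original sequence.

Codon 1 (GCC, Ala): 3 synonymous substitutions.
Codon 2 (CAG, Gln): 1 synonymous substitution.
Total: 3 + 1 = 4.

4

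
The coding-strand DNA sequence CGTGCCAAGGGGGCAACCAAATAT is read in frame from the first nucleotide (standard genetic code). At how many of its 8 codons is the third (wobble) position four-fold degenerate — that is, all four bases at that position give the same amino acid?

5

Codon 1 CGT (Arg): third position 4-fold.
Codon 2 GCC (Ala): third position 4-fold.
Codon 3 AAG (Lys): third position 2-fold.
Codon 4 GGG (Gly): third position 4-fold.
Codon 5 GCA (Ala): third position 4-fold.
Codon 6 ACC (Thr): third position 4-fold.
Codon 7 AAA (Lys): third position 2-fold.
Codon 8 TAT (Tyr): third position 2-fold.
Four-fold degenerate third positions: 5.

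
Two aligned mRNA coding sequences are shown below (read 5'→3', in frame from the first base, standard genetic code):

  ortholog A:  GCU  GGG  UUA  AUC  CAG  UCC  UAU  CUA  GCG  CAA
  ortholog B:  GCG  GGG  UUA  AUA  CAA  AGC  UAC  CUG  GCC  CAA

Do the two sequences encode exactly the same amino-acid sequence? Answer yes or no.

yes

Codon 1: GCU Ala / GCG Ala — synonymous.
Codon 2: GGG Gly / GGG Gly — identical.
Codon 3: UUA Leu / UUA Leu — identical.
Codon 4: AUC Ile / AUA Ile — synonymous.
Codon 5: CAG Gln / CAA Gln — synonymous.
Codon 6: UCC Ser / AGC Ser — synonymous.
Codon 7: UAU Tyr / UAC Tyr — synonymous.
Codon 8: CUA Leu / CUG Leu — synonymous.
Codon 9: GCG Ala / GCC Ala — synonymous.
Codon 10: CAA Gln / CAA Gln — identical.
Nonsynonymous differences: 0 → same protein.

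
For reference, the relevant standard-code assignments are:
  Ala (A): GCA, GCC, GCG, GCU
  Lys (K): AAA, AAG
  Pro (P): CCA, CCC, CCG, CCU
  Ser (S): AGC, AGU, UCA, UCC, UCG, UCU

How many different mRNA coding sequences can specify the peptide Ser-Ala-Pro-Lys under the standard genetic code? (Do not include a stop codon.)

192

Ser: 6 codons.
Ala: 4 codons.
Pro: 4 codons.
Lys: 2 codons.
6 × 4 × 4 × 2 = 192.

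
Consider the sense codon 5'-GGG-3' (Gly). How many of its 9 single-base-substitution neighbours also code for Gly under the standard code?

Position 1: none → 0 synonymous.
Position 2: none → 0 synonymous.
Position 3: GGT, GGC, GGA → 3 synonymous.
Total: 0 + 0 + 3 = 3.

3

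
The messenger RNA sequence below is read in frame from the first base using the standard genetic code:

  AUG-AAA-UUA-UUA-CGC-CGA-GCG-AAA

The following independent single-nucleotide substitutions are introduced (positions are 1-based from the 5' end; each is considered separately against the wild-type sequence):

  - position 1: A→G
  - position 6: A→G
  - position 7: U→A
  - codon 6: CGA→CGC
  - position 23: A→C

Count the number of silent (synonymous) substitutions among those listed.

Codon 1: AUG (Met) → GUG (Val) — missense.
Codon 2: AAA (Lys) → AAG (Lys) — synonymous.
Codon 3: UUA (Leu) → AUA (Ile) — missense.
Codon 6: CGA (Arg) → CGC (Arg) — synonymous.
Codon 8: AAA (Lys) → ACA (Thr) — missense.
Synonymous: 2 of 5.

2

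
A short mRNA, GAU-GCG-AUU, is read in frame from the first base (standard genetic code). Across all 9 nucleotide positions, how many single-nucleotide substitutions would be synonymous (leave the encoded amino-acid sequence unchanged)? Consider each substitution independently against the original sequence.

6

Codon 1 (GAU, Asp): 1 synonymous substitution.
Codon 2 (GCG, Ala): 3 synonymous substitutions.
Codon 3 (AUU, Ile): 2 synonymous substitutions.
Total: 1 + 3 + 2 = 6.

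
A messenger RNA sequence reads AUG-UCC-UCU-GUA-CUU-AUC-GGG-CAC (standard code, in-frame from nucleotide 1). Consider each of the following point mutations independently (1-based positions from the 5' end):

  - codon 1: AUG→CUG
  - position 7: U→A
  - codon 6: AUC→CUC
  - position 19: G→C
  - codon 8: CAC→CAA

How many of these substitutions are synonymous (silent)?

0

Codon 1: AUG (Met) → CUG (Leu) — missense.
Codon 3: UCU (Ser) → ACU (Thr) — missense.
Codon 6: AUC (Ile) → CUC (Leu) — missense.
Codon 7: GGG (Gly) → CGG (Arg) — missense.
Codon 8: CAC (His) → CAA (Gln) — missense.
Synonymous: 0 of 5.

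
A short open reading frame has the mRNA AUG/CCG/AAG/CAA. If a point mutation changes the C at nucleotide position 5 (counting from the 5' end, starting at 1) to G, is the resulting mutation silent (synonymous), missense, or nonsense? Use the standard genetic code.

Position 5 falls in codon 2: CCG → Pro.
After the substitution the codon is CGG → Arg.
Pro ≠ Arg, so this is a missense mutation.

missense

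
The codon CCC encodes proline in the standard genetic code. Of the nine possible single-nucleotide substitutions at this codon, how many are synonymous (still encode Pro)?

3

Position 1: none → 0 synonymous.
Position 2: none → 0 synonymous.
Position 3: CCU, CCA, CCG → 3 synonymous.
Total: 0 + 0 + 3 = 3.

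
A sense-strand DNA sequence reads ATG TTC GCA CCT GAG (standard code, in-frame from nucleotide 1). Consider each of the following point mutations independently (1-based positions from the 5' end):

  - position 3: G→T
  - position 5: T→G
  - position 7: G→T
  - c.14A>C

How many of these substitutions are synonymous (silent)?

Codon 1: ATG (Met) → ATT (Ile) — missense.
Codon 2: TTC (Phe) → TGC (Cys) — missense.
Codon 3: GCA (Ala) → TCA (Ser) — missense.
Codon 5: GAG (Glu) → GCG (Ala) — missense.
Synonymous: 0 of 4.

0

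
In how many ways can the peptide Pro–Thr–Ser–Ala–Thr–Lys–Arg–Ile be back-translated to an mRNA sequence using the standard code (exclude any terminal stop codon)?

Pro: 4 codons.
Thr: 4 codons.
Ser: 6 codons.
Ala: 4 codons.
Thr: 4 codons.
Lys: 2 codons.
Arg: 6 codons.
Ile: 3 codons.
4 × 4 × 6 × 4 × 4 × 2 × 6 × 3 = 55296.

55296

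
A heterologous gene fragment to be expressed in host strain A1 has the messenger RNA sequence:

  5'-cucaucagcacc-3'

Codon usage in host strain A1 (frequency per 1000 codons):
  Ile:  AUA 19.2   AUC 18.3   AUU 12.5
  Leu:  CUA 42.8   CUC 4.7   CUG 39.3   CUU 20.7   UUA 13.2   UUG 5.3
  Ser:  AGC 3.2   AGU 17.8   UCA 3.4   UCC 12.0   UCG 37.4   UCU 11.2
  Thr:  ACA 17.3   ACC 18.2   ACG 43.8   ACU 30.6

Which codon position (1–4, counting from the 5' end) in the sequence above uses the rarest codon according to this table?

Codon 1 CUC (Leu): 4.7 per 1000.
Codon 2 AUC (Ile): 18.3 per 1000.
Codon 3 AGC (Ser): 3.2 per 1000.
Codon 4 ACC (Thr): 18.2 per 1000.
Lowest frequency is 3.2 at codon 3.

3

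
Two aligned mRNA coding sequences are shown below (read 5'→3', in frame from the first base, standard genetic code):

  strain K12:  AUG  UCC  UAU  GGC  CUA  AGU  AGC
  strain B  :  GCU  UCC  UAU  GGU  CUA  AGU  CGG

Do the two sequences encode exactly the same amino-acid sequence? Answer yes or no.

Codon 1: AUG Met / GCU Ala — nonsynonymous.
Codon 2: UCC Ser / UCC Ser — identical.
Codon 3: UAU Tyr / UAU Tyr — identical.
Codon 4: GGC Gly / GGU Gly — synonymous.
Codon 5: CUA Leu / CUA Leu — identical.
Codon 6: AGU Ser / AGU Ser — identical.
Codon 7: AGC Ser / CGG Arg — nonsynonymous.
Nonsynonymous differences: 2 → different protein.

no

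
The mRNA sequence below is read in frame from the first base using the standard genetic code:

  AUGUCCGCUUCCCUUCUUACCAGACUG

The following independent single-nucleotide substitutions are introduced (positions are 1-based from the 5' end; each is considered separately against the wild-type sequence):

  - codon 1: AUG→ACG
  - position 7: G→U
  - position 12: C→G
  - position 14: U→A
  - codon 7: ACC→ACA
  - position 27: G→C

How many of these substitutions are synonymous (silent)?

Codon 1: AUG (Met) → ACG (Thr) — missense.
Codon 3: GCU (Ala) → UCU (Ser) — missense.
Codon 4: UCC (Ser) → UCG (Ser) — synonymous.
Codon 5: CUU (Leu) → CAU (His) — missense.
Codon 7: ACC (Thr) → ACA (Thr) — synonymous.
Codon 9: CUG (Leu) → CUC (Leu) — synonymous.
Synonymous: 3 of 6.

3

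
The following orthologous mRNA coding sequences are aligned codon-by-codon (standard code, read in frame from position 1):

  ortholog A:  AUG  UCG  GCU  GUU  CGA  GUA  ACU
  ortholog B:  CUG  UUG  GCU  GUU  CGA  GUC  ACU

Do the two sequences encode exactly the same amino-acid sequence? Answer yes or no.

no

Codon 1: AUG Met / CUG Leu — nonsynonymous.
Codon 2: UCG Ser / UUG Leu — nonsynonymous.
Codon 3: GCU Ala / GCU Ala — identical.
Codon 4: GUU Val / GUU Val — identical.
Codon 5: CGA Arg / CGA Arg — identical.
Codon 6: GUA Val / GUC Val — synonymous.
Codon 7: ACU Thr / ACU Thr — identical.
Nonsynonymous differences: 2 → different protein.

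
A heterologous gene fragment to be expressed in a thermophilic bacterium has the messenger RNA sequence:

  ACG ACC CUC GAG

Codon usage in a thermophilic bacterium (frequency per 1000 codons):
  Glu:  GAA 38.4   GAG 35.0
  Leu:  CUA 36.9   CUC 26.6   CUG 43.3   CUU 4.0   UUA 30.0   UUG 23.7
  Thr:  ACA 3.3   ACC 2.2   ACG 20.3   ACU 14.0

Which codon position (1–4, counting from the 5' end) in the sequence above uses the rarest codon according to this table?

Codon 1 ACG (Thr): 20.3 per 1000.
Codon 2 ACC (Thr): 2.2 per 1000.
Codon 3 CUC (Leu): 26.6 per 1000.
Codon 4 GAG (Glu): 35.0 per 1000.
Lowest frequency is 2.2 at codon 2.

2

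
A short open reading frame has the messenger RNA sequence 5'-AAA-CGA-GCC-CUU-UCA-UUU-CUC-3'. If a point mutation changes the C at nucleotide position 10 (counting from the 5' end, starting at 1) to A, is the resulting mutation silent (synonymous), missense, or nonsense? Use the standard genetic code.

Position 10 falls in codon 4: CUU → Leu.
After the substitution the codon is AUU → Ile.
Leu ≠ Ile, so this is a missense mutation.

missense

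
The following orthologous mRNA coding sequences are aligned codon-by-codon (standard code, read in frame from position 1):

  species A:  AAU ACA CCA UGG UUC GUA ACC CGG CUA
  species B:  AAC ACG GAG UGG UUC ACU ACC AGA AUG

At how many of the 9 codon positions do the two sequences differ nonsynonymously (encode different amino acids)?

Codon 1: AAU Asn / AAC Asn — synonymous.
Codon 2: ACA Thr / ACG Thr — synonymous.
Codon 3: CCA Pro / GAG Glu — nonsynonymous.
Codon 4: UGG Trp / UGG Trp — identical.
Codon 5: UUC Phe / UUC Phe — identical.
Codon 6: GUA Val / ACU Thr — nonsynonymous.
Codon 7: ACC Thr / ACC Thr — identical.
Codon 8: CGG Arg / AGA Arg — synonymous.
Codon 9: CUA Leu / AUG Met — nonsynonymous.
Nonsynonymous differences: 3.

3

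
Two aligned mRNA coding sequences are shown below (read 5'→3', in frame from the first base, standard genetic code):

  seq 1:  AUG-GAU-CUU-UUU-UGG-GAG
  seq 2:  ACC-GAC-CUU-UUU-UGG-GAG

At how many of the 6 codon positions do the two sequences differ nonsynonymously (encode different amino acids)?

1

Codon 1: AUG Met / ACC Thr — nonsynonymous.
Codon 2: GAU Asp / GAC Asp — synonymous.
Codon 3: CUU Leu / CUU Leu — identical.
Codon 4: UUU Phe / UUU Phe — identical.
Codon 5: UGG Trp / UGG Trp — identical.
Codon 6: GAG Glu / GAG Glu — identical.
Nonsynonymous differences: 1.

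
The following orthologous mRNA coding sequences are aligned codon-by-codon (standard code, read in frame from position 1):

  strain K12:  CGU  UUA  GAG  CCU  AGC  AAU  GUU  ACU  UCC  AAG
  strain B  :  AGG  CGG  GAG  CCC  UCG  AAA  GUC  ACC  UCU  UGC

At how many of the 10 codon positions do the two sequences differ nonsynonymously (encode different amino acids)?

Codon 1: CGU Arg / AGG Arg — synonymous.
Codon 2: UUA Leu / CGG Arg — nonsynonymous.
Codon 3: GAG Glu / GAG Glu — identical.
Codon 4: CCU Pro / CCC Pro — synonymous.
Codon 5: AGC Ser / UCG Ser — synonymous.
Codon 6: AAU Asn / AAA Lys — nonsynonymous.
Codon 7: GUU Val / GUC Val — synonymous.
Codon 8: ACU Thr / ACC Thr — synonymous.
Codon 9: UCC Ser / UCU Ser — synonymous.
Codon 10: AAG Lys / UGC Cys — nonsynonymous.
Nonsynonymous differences: 3.

3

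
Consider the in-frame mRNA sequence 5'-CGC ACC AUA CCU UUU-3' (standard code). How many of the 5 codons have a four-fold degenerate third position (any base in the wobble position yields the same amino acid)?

3

Codon 1 CGC (Arg): third position 4-fold.
Codon 2 ACC (Thr): third position 4-fold.
Codon 3 AUA (Ile): third position 3-fold.
Codon 4 CCU (Pro): third position 4-fold.
Codon 5 UUU (Phe): third position 2-fold.
Four-fold degenerate third positions: 3.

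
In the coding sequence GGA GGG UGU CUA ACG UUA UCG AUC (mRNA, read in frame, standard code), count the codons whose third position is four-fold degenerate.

5

Codon 1 GGA (Gly): third position 4-fold.
Codon 2 GGG (Gly): third position 4-fold.
Codon 3 UGU (Cys): third position 2-fold.
Codon 4 CUA (Leu): third position 4-fold.
Codon 5 ACG (Thr): third position 4-fold.
Codon 6 UUA (Leu): third position 2-fold.
Codon 7 UCG (Ser): third position 4-fold.
Codon 8 AUC (Ile): third position 3-fold.
Four-fold degenerate third positions: 5.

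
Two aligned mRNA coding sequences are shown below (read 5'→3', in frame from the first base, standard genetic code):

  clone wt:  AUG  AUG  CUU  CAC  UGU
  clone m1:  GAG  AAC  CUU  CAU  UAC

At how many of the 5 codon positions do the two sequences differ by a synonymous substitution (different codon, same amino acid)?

1

Codon 1: AUG Met / GAG Glu — nonsynonymous.
Codon 2: AUG Met / AAC Asn — nonsynonymous.
Codon 3: CUU Leu / CUU Leu — identical.
Codon 4: CAC His / CAU His — synonymous.
Codon 5: UGU Cys / UAC Tyr — nonsynonymous.
Synonymous differences: 1.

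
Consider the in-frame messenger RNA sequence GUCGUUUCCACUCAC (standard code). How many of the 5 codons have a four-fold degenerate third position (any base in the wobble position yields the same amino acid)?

4

Codon 1 GUC (Val): third position 4-fold.
Codon 2 GUU (Val): third position 4-fold.
Codon 3 UCC (Ser): third position 4-fold.
Codon 4 ACU (Thr): third position 4-fold.
Codon 5 CAC (His): third position 2-fold.
Four-fold degenerate third positions: 4.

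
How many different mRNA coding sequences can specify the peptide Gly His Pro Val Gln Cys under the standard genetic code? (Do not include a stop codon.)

512

Gly: 4 codons.
His: 2 codons.
Pro: 4 codons.
Val: 4 codons.
Gln: 2 codons.
Cys: 2 codons.
4 × 2 × 4 × 4 × 2 × 2 = 512.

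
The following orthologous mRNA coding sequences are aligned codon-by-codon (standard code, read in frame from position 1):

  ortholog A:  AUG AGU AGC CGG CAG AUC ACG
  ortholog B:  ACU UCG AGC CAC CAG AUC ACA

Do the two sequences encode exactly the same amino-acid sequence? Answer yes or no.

Codon 1: AUG Met / ACU Thr — nonsynonymous.
Codon 2: AGU Ser / UCG Ser — synonymous.
Codon 3: AGC Ser / AGC Ser — identical.
Codon 4: CGG Arg / CAC His — nonsynonymous.
Codon 5: CAG Gln / CAG Gln — identical.
Codon 6: AUC Ile / AUC Ile — identical.
Codon 7: ACG Thr / ACA Thr — synonymous.
Nonsynonymous differences: 2 → different protein.

no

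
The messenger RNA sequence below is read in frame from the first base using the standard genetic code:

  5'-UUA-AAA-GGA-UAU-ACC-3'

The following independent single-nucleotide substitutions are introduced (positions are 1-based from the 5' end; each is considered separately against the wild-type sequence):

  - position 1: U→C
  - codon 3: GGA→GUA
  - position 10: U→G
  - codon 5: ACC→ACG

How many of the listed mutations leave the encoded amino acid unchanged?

Codon 1: UUA (Leu) → CUA (Leu) — synonymous.
Codon 3: GGA (Gly) → GUA (Val) — missense.
Codon 4: UAU (Tyr) → GAU (Asp) — missense.
Codon 5: ACC (Thr) → ACG (Thr) — synonymous.
Synonymous: 2 of 4.

2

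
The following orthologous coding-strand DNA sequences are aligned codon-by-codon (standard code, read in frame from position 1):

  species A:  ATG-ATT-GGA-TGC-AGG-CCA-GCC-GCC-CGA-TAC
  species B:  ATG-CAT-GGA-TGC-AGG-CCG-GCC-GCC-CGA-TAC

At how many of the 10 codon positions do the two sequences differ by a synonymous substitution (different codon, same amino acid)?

Codon 1: ATG Met / ATG Met — identical.
Codon 2: ATT Ile / CAT His — nonsynonymous.
Codon 3: GGA Gly / GGA Gly — identical.
Codon 4: TGC Cys / TGC Cys — identical.
Codon 5: AGG Arg / AGG Arg — identical.
Codon 6: CCA Pro / CCG Pro — synonymous.
Codon 7: GCC Ala / GCC Ala — identical.
Codon 8: GCC Ala / GCC Ala — identical.
Codon 9: CGA Arg / CGA Arg — identical.
Codon 10: TAC Tyr / TAC Tyr — identical.
Synonymous differences: 1.

1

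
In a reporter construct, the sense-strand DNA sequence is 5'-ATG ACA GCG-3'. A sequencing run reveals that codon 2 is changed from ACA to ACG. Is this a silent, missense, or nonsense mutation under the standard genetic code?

Position 6 falls in codon 2: ACA → Thr.
After the substitution the codon is ACG → Thr.
Both encode Thr, so the change is synonymous.

silent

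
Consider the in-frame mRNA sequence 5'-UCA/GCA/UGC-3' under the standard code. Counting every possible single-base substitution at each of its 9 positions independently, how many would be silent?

Codon 1 (UCA, Ser): 3 synonymous substitutions.
Codon 2 (GCA, Ala): 3 synonymous substitutions.
Codon 3 (UGC, Cys): 1 synonymous substitution.
Total: 3 + 3 + 1 = 7.

7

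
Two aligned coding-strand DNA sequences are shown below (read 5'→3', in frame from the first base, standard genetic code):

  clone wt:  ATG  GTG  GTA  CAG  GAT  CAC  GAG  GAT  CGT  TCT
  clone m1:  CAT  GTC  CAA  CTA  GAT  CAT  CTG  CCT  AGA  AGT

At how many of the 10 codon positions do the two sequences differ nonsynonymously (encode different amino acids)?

Codon 1: ATG Met / CAT His — nonsynonymous.
Codon 2: GTG Val / GTC Val — synonymous.
Codon 3: GTA Val / CAA Gln — nonsynonymous.
Codon 4: CAG Gln / CTA Leu — nonsynonymous.
Codon 5: GAT Asp / GAT Asp — identical.
Codon 6: CAC His / CAT His — synonymous.
Codon 7: GAG Glu / CTG Leu — nonsynonymous.
Codon 8: GAT Asp / CCT Pro — nonsynonymous.
Codon 9: CGT Arg / AGA Arg — synonymous.
Codon 10: TCT Ser / AGT Ser — synonymous.
Nonsynonymous differences: 5.

5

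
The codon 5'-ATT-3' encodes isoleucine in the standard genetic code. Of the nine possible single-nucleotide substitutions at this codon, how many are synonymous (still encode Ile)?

Position 1: none → 0 synonymous.
Position 2: none → 0 synonymous.
Position 3: ATC, ATA → 2 synonymous.
Total: 0 + 0 + 2 = 2.

2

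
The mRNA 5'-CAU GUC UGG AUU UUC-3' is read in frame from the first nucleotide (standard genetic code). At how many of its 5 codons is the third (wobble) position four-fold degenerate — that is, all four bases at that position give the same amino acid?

Codon 1 CAU (His): third position 2-fold.
Codon 2 GUC (Val): third position 4-fold.
Codon 3 UGG (Trp): third position 1-fold.
Codon 4 AUU (Ile): third position 3-fold.
Codon 5 UUC (Phe): third position 2-fold.
Four-fold degenerate third positions: 1.

1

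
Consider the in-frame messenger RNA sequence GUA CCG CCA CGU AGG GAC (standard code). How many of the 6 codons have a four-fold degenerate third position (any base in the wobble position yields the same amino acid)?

Codon 1 GUA (Val): third position 4-fold.
Codon 2 CCG (Pro): third position 4-fold.
Codon 3 CCA (Pro): third position 4-fold.
Codon 4 CGU (Arg): third position 4-fold.
Codon 5 AGG (Arg): third position 2-fold.
Codon 6 GAC (Asp): third position 2-fold.
Four-fold degenerate third positions: 4.

4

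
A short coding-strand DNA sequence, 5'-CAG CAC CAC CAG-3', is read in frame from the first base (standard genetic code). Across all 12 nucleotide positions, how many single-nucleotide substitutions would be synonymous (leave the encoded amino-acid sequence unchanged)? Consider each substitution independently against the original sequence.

4

Codon 1 (CAG, Gln): 1 synonymous substitution.
Codon 2 (CAC, His): 1 synonymous substitution.
Codon 3 (CAC, His): 1 synonymous substitution.
Codon 4 (CAG, Gln): 1 synonymous substitution.
Total: 1 + 1 + 1 + 1 = 4.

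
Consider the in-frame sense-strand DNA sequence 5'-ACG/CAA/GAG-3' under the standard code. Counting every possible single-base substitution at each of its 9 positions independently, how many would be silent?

5

Codon 1 (ACG, Thr): 3 synonymous substitutions.
Codon 2 (CAA, Gln): 1 synonymous substitution.
Codon 3 (GAG, Glu): 1 synonymous substitution.
Total: 3 + 1 + 1 = 5.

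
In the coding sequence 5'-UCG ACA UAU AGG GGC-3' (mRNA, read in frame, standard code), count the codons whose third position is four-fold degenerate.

3

Codon 1 UCG (Ser): third position 4-fold.
Codon 2 ACA (Thr): third position 4-fold.
Codon 3 UAU (Tyr): third position 2-fold.
Codon 4 AGG (Arg): third position 2-fold.
Codon 5 GGC (Gly): third position 4-fold.
Four-fold degenerate third positions: 3.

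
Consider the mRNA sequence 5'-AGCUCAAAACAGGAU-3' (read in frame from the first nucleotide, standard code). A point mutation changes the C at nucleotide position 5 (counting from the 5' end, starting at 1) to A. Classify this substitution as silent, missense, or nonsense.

nonsense

Position 5 falls in codon 2: UCA → Ser.
After the substitution the codon is UAA → Stop.
The new codon is a stop codon, so this is a nonsense mutation.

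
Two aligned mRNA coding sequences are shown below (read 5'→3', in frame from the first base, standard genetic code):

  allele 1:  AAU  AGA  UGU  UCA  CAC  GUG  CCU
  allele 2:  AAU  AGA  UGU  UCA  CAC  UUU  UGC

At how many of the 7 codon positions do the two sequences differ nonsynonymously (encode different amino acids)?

Codon 1: AAU Asn / AAU Asn — identical.
Codon 2: AGA Arg / AGA Arg — identical.
Codon 3: UGU Cys / UGU Cys — identical.
Codon 4: UCA Ser / UCA Ser — identical.
Codon 5: CAC His / CAC His — identical.
Codon 6: GUG Val / UUU Phe — nonsynonymous.
Codon 7: CCU Pro / UGC Cys — nonsynonymous.
Nonsynonymous differences: 2.

2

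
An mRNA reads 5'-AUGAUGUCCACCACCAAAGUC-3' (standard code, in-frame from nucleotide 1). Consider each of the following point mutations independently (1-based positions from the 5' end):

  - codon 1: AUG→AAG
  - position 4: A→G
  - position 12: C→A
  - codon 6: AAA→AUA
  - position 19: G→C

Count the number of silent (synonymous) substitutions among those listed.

1

Codon 1: AUG (Met) → AAG (Lys) — missense.
Codon 2: AUG (Met) → GUG (Val) — missense.
Codon 4: ACC (Thr) → ACA (Thr) — synonymous.
Codon 6: AAA (Lys) → AUA (Ile) — missense.
Codon 7: GUC (Val) → CUC (Leu) — missense.
Synonymous: 1 of 5.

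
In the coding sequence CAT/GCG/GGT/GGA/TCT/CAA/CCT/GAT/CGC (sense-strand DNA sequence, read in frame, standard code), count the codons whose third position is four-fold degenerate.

Codon 1 CAT (His): third position 2-fold.
Codon 2 GCG (Ala): third position 4-fold.
Codon 3 GGT (Gly): third position 4-fold.
Codon 4 GGA (Gly): third position 4-fold.
Codon 5 TCT (Ser): third position 4-fold.
Codon 6 CAA (Gln): third position 2-fold.
Codon 7 CCT (Pro): third position 4-fold.
Codon 8 GAT (Asp): third position 2-fold.
Codon 9 CGC (Arg): third position 4-fold.
Four-fold degenerate third positions: 6.

6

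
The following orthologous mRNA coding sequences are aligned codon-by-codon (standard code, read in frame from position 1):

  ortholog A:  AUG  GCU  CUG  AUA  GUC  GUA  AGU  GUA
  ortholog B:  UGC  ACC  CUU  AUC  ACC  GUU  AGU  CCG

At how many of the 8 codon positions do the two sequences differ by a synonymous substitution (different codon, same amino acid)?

Codon 1: AUG Met / UGC Cys — nonsynonymous.
Codon 2: GCU Ala / ACC Thr — nonsynonymous.
Codon 3: CUG Leu / CUU Leu — synonymous.
Codon 4: AUA Ile / AUC Ile — synonymous.
Codon 5: GUC Val / ACC Thr — nonsynonymous.
Codon 6: GUA Val / GUU Val — synonymous.
Codon 7: AGU Ser / AGU Ser — identical.
Codon 8: GUA Val / CCG Pro — nonsynonymous.
Synonymous differences: 3.

3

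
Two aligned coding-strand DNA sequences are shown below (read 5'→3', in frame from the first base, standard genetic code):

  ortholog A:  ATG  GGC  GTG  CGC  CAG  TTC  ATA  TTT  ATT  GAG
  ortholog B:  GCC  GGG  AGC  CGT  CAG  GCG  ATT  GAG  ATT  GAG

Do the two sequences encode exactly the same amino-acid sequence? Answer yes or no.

Codon 1: ATG Met / GCC Ala — nonsynonymous.
Codon 2: GGC Gly / GGG Gly — synonymous.
Codon 3: GTG Val / AGC Ser — nonsynonymous.
Codon 4: CGC Arg / CGT Arg — synonymous.
Codon 5: CAG Gln / CAG Gln — identical.
Codon 6: TTC Phe / GCG Ala — nonsynonymous.
Codon 7: ATA Ile / ATT Ile — synonymous.
Codon 8: TTT Phe / GAG Glu — nonsynonymous.
Codon 9: ATT Ile / ATT Ile — identical.
Codon 10: GAG Glu / GAG Glu — identical.
Nonsynonymous differences: 4 → different protein.

no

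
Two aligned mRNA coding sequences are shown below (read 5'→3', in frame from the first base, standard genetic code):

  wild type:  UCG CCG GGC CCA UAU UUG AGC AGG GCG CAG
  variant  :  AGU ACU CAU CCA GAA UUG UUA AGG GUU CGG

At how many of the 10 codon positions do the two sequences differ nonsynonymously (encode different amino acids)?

6

Codon 1: UCG Ser / AGU Ser — synonymous.
Codon 2: CCG Pro / ACU Thr — nonsynonymous.
Codon 3: GGC Gly / CAU His — nonsynonymous.
Codon 4: CCA Pro / CCA Pro — identical.
Codon 5: UAU Tyr / GAA Glu — nonsynonymous.
Codon 6: UUG Leu / UUG Leu — identical.
Codon 7: AGC Ser / UUA Leu — nonsynonymous.
Codon 8: AGG Arg / AGG Arg — identical.
Codon 9: GCG Ala / GUU Val — nonsynonymous.
Codon 10: CAG Gln / CGG Arg — nonsynonymous.
Nonsynonymous differences: 6.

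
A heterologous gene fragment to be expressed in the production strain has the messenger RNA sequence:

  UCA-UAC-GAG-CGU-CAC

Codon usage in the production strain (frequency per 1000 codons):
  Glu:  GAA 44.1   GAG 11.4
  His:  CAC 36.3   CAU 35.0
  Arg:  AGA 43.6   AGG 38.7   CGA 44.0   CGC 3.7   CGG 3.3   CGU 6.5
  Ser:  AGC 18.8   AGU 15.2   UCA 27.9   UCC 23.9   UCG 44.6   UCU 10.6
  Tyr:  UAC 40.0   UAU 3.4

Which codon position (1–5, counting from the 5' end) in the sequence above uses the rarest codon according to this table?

Codon 1 UCA (Ser): 27.9 per 1000.
Codon 2 UAC (Tyr): 40.0 per 1000.
Codon 3 GAG (Glu): 11.4 per 1000.
Codon 4 CGU (Arg): 6.5 per 1000.
Codon 5 CAC (His): 36.3 per 1000.
Lowest frequency is 6.5 at codon 4.

4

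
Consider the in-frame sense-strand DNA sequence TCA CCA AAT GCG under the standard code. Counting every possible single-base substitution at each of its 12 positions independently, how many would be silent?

10

Codon 1 (TCA, Ser): 3 synonymous substitutions.
Codon 2 (CCA, Pro): 3 synonymous substitutions.
Codon 3 (AAT, Asn): 1 synonymous substitution.
Codon 4 (GCG, Ala): 3 synonymous substitutions.
Total: 3 + 3 + 1 + 3 = 10.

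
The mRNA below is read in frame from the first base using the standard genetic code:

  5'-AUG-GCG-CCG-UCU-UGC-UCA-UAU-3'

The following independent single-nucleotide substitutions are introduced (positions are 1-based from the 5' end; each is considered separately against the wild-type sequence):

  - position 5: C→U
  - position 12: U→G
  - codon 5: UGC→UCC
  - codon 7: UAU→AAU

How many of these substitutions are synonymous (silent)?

Codon 2: GCG (Ala) → GUG (Val) — missense.
Codon 4: UCU (Ser) → UCG (Ser) — synonymous.
Codon 5: UGC (Cys) → UCC (Ser) — missense.
Codon 7: UAU (Tyr) → AAU (Asn) — missense.
Synonymous: 1 of 4.

1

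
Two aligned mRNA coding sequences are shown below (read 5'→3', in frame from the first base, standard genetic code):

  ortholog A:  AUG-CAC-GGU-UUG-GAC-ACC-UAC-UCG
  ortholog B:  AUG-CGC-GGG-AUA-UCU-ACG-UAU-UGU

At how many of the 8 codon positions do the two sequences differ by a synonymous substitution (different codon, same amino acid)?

Codon 1: AUG Met / AUG Met — identical.
Codon 2: CAC His / CGC Arg — nonsynonymous.
Codon 3: GGU Gly / GGG Gly — synonymous.
Codon 4: UUG Leu / AUA Ile — nonsynonymous.
Codon 5: GAC Asp / UCU Ser — nonsynonymous.
Codon 6: ACC Thr / ACG Thr — synonymous.
Codon 7: UAC Tyr / UAU Tyr — synonymous.
Codon 8: UCG Ser / UGU Cys — nonsynonymous.
Synonymous differences: 3.

3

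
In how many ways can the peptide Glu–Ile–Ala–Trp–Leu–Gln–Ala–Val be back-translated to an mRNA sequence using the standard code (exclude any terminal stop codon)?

4608

Glu: 2 codons.
Ile: 3 codons.
Ala: 4 codons.
Trp: 1 codon.
Leu: 6 codons.
Gln: 2 codons.
Ala: 4 codons.
Val: 4 codons.
2 × 3 × 4 × 1 × 6 × 2 × 4 × 4 = 4608.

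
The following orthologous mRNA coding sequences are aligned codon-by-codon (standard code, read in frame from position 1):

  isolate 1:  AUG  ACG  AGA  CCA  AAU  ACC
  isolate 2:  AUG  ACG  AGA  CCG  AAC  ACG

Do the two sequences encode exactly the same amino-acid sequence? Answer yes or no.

yes

Codon 1: AUG Met / AUG Met — identical.
Codon 2: ACG Thr / ACG Thr — identical.
Codon 3: AGA Arg / AGA Arg — identical.
Codon 4: CCA Pro / CCG Pro — synonymous.
Codon 5: AAU Asn / AAC Asn — synonymous.
Codon 6: ACC Thr / ACG Thr — synonymous.
Nonsynonymous differences: 0 → same protein.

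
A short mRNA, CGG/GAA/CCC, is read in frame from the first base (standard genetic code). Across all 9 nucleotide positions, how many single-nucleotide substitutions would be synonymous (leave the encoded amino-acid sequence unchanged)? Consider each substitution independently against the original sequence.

8

Codon 1 (CGG, Arg): 4 synonymous substitutions.
Codon 2 (GAA, Glu): 1 synonymous substitution.
Codon 3 (CCC, Pro): 3 synonymous substitutions.
Total: 4 + 1 + 3 = 8.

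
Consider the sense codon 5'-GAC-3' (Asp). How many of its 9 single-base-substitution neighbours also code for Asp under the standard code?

1

Position 1: none → 0 synonymous.
Position 2: none → 0 synonymous.
Position 3: GAT → 1 synonymous.
Total: 0 + 0 + 1 = 1.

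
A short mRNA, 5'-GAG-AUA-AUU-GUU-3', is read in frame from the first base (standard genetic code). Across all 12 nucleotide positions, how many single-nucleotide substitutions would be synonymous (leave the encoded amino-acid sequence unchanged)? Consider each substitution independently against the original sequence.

Codon 1 (GAG, Glu): 1 synonymous substitution.
Codon 2 (AUA, Ile): 2 synonymous substitutions.
Codon 3 (AUU, Ile): 2 synonymous substitutions.
Codon 4 (GUU, Val): 3 synonymous substitutions.
Total: 1 + 2 + 2 + 3 = 8.

8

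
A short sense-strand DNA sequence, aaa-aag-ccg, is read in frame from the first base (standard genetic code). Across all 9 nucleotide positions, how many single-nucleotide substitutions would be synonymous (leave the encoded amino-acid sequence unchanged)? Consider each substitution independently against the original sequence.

5

Codon 1 (AAA, Lys): 1 synonymous substitution.
Codon 2 (AAG, Lys): 1 synonymous substitution.
Codon 3 (CCG, Pro): 3 synonymous substitutions.
Total: 1 + 1 + 3 = 5.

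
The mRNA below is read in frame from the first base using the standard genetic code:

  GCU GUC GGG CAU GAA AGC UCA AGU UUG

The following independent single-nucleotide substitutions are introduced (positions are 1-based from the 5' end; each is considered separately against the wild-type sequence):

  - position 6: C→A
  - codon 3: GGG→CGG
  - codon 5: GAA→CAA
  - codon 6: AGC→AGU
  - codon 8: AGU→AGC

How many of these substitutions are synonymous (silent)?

3

Codon 2: GUC (Val) → GUA (Val) — synonymous.
Codon 3: GGG (Gly) → CGG (Arg) — missense.
Codon 5: GAA (Glu) → CAA (Gln) — missense.
Codon 6: AGC (Ser) → AGU (Ser) — synonymous.
Codon 8: AGU (Ser) → AGC (Ser) — synonymous.
Synonymous: 3 of 5.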